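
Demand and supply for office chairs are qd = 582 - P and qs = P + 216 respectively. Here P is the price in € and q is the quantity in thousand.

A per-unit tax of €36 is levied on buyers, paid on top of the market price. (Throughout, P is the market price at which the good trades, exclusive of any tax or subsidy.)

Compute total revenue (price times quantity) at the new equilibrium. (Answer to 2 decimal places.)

62865.00

Solve the original market: 582 - P = P + 216, hence P = 183 and q = 399.
Since buyers pay the price plus the tax, the effective demand curve becomes qd = 546 - P.
Setting them equal: 546 - P = P + 216 → 330 = 2P, so P = 165 and q = 381.
New expenditure = 165 × 381 = 62865.00.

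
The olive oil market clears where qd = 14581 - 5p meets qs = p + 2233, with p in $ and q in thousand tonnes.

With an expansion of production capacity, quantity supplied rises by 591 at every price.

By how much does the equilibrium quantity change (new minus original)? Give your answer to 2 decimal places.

Original equilibrium: 14581 - 5p = p + 2233 gives 12348 = 6p, so p = 2058 and q = 4291.
The shock moves the curves to qd = 14581 - 5p and qs = p + 2824.
Clearing the new market: 14581 - 5p = p + 2824, so p = 1959.5 and q = 4783.5.
Δq = 4783.5 − 4291 = +492.50.

+492.50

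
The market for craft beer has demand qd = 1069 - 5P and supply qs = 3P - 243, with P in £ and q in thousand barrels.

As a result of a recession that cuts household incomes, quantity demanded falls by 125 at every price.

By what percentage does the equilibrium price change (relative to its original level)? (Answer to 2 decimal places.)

-9.53

Solve the original market: 1069 - 5P = 3P - 243, hence P = 164 and q = 249.
The new curves are qd = 944 - 5P (demand) and qs = 3P - 243 (supply).
New equilibrium: 944 - 5P = 3P - 243 ⇒ 1187 = 8P ⇒ P = 148.375, q = 202.125.
%ΔP = (148.375 − 164) / 164 × 100 = -9.53%.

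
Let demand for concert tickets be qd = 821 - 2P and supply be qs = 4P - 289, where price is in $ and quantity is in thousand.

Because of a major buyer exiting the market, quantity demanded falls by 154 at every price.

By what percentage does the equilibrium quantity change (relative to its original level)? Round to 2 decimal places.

Original equilibrium: 821 - 2P = 4P - 289 gives 1110 = 6P, so P = 185 and q = 451.
The shock moves the curves to qd = 667 - 2P and qs = 4P - 289.
Setting them equal: 667 - 2P = 4P - 289 → 956 = 6P, so P = 478/3 ≈ 159.3333 and q = 1045/3 ≈ 348.3333.
%Δq = (348.3333 − 451) / 451 × 100 = -22.76%.

-22.76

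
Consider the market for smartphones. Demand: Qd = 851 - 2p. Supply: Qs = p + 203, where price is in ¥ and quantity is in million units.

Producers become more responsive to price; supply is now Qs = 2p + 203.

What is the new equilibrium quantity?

527

Before the shock: 851 - 2p = p + 203 ⇒ 648 = 3p ⇒ p = 216, Q = 419.
The new curves are Qd = 851 - 2p (demand) and Qs = 2p + 203 (supply).
Clearing the new market: 851 - 2p = 2p + 203, so p = 162 and Q = 527.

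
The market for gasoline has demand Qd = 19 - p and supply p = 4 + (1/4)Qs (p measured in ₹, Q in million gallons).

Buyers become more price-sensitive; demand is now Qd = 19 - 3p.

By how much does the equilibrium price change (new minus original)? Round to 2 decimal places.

Before the shock: 19 - p = 4p - 16 ⇒ 35 = 5p ⇒ p = 7, Q = 12.
The shock moves the curves to Qd = 19 - 3p and Qs = 4p - 16.
Clearing the new market: 19 - 3p = 4p - 16, so p = 5 and Q = 4.
Δp = 5 − 7 = -2.00.

-2.00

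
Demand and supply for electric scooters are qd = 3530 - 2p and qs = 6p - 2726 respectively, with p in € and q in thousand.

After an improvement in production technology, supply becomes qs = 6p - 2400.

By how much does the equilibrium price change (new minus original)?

Before the shock: 3530 - 2p = 6p - 2726 ⇒ 6256 = 8p ⇒ p = 782, q = 1966.
The new curves are qd = 3530 - 2p (demand) and qs = 6p - 2400 (supply).
Equate the new curves: 3530 - 2p = 6p - 2400, giving 5930 = 8p, p = 741.25, q = 2047.5.
Δp = 741.25 − 782 = -40.75.

-40.75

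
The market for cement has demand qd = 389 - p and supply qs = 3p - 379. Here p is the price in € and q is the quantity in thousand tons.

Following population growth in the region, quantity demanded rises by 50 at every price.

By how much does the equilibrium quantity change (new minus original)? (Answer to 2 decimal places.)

+37.50

Initially, 389 - p = 3p - 379, so 768 = 4p and p = 192, q = 197.
With the change applied: demand qd = 439 - p, supply qs = 3p - 379.
Clearing the new market: 439 - p = 3p - 379, so p = 204.5 and q = 234.5.
Δq = 234.5 − 197 = +37.50.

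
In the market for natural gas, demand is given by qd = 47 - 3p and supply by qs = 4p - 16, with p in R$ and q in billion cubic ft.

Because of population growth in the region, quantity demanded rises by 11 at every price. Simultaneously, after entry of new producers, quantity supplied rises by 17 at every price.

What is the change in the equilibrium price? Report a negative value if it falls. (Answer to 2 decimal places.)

-0.86

Solve the original market: 47 - 3p = 4p - 16, hence p = 9 and q = 20.
The new curves are qd = 58 - 3p (demand) and qs = 4p + 1 (supply).
Setting them equal: 58 - 3p = 4p + 1 → 57 = 7p, so p = 57/7 ≈ 8.1429 and q = 235/7 ≈ 33.5714.
Δp = 8.1429 − 9 = -0.86.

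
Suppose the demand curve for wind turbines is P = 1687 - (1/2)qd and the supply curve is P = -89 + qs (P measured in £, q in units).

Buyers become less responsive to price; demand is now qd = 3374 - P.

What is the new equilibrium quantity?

Before the shock: 3374 - 2P = P + 89 ⇒ 3285 = 3P ⇒ P = 1095, q = 1184.
The new curves are qd = 3374 - P (demand) and qs = P + 89 (supply).
Clearing the new market: 3374 - P = P + 89, so P = 1642.5 and q = 1731.5.

1731.5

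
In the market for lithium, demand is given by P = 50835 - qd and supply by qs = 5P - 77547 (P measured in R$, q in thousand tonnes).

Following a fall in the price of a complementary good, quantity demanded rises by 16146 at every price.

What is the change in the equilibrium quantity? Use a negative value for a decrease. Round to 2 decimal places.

Original equilibrium: 50835 - P = 5P - 77547 gives 128382 = 6P, so P = 21397 and q = 29438.
After the shift, demand is qd = 66981 - P and supply is qs = 5P - 77547.
Clearing the new market: 66981 - P = 5P - 77547, so P = 24088 and q = 42893.
Δq = 42893 − 29438 = +13455.00.

+13455.00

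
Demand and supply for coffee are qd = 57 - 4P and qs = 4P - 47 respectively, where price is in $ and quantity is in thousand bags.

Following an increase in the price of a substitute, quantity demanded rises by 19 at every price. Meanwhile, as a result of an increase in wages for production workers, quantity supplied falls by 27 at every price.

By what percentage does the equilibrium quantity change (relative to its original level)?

-80

Solve the original market: 57 - 4P = 4P - 47, hence P = 13 and q = 5.
The shock moves the curves to qd = 76 - 4P and qs = 4P - 74.
Clearing the new market: 76 - 4P = 4P - 74, so P = 18.75 and q = 1.
%Δq = (1 − 5) / 5 × 100 = -80%.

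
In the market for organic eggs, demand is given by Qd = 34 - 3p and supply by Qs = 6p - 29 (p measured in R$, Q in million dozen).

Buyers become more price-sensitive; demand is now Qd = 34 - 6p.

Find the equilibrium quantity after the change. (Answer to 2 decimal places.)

Before the shock: 34 - 3p = 6p - 29 ⇒ 63 = 9p ⇒ p = 7, Q = 13.
The new curves are Qd = 34 - 6p (demand) and Qs = 6p - 29 (supply).
Clearing the new market: 34 - 6p = 6p - 29, so p = 5.25 and Q = 2.5.

2.50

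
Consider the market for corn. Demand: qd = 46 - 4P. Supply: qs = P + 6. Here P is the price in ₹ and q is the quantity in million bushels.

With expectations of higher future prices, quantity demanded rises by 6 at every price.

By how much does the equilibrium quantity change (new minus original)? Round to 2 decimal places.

+1.20

Initially, 46 - 4P = P + 6, so 40 = 5P and P = 8, q = 14.
The shock moves the curves to qd = 52 - 4P and qs = P + 6.
Clearing the new market: 52 - 4P = P + 6, so P = 9.2 and q = 15.2.
Δq = 15.2 − 14 = +1.20.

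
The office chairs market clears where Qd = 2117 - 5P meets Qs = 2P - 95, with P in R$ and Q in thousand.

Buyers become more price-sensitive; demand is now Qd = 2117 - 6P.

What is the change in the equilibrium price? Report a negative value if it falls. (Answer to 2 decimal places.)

Before the shock: 2117 - 5P = 2P - 95 ⇒ 2212 = 7P ⇒ P = 316, Q = 537.
The new curves are Qd = 2117 - 6P (demand) and Qs = 2P - 95 (supply).
New equilibrium: 2117 - 6P = 2P - 95 ⇒ 2212 = 8P ⇒ P = 276.5, Q = 458.
ΔP = 276.5 − 316 = -39.50.

-39.50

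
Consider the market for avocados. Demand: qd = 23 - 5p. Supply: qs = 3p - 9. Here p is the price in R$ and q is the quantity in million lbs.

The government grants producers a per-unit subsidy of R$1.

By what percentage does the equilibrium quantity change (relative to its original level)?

+62.5

Original equilibrium: 23 - 5p = 3p - 9 gives 32 = 8p, so p = 4 and q = 3.
Since sellers receive the price plus the subsidy, the effective supply curve becomes qs = 3p - 6.
Equate the new curves: 23 - 5p = 3p - 6, giving 29 = 8p, p = 3.625, q = 4.875.
%Δq = (4.875 − 3) / 3 × 100 = +62.5%.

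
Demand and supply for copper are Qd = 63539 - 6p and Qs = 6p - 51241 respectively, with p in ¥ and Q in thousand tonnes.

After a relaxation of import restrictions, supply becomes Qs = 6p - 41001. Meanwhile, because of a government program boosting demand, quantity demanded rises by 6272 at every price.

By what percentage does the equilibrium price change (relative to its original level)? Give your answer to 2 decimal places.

Before the shock: 63539 - 6p = 6p - 51241 ⇒ 114780 = 12p ⇒ p = 9565, Q = 6149.
After the shift, demand is Qd = 69811 - 6p and supply is Qs = 6p - 41001.
Equate the new curves: 69811 - 6p = 6p - 41001, giving 110812 = 12p, p = 27703/3 ≈ 9234.3333, Q = 14405.
%Δp = (9234.3333 − 9565) / 9565 × 100 = -3.46%.

-3.46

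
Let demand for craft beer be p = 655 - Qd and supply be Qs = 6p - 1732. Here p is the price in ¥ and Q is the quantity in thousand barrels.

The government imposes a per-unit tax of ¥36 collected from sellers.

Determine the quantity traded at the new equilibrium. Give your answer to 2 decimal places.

Initially, 655 - p = 6p - 1732, so 2387 = 7p and p = 341, Q = 314.
Since sellers keep the price net of the tax, the effective supply curve becomes Qs = 6p - 1948.
New equilibrium: 655 - p = 6p - 1948 ⇒ 2603 = 7p ⇒ p = 2603/7 ≈ 371.8571, Q = 1982/7 ≈ 283.1429.

283.14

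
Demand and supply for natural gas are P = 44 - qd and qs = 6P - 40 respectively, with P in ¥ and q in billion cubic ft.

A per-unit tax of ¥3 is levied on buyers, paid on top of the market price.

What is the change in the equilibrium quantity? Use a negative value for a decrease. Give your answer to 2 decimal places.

-2.57

Solve the original market: 44 - P = 6P - 40, hence P = 12 and q = 32.
Since buyers pay the price plus the tax, the effective demand curve becomes qd = 41 - P.
Setting them equal: 41 - P = 6P - 40 → 81 = 7P, so P = 81/7 ≈ 11.5714 and q = 206/7 ≈ 29.4286.
Δq = 29.4286 − 32 = -2.57.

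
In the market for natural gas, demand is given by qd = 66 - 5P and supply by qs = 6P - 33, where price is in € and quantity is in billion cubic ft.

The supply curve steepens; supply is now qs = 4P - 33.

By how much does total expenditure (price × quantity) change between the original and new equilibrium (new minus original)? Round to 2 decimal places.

Initially, 66 - 5P = 6P - 33, so 99 = 11P and P = 9, q = 21.
After the shift, demand is qd = 66 - 5P and supply is qs = 4P - 33.
Setting them equal: 66 - 5P = 4P - 33 → 99 = 9P, so P = 11 and q = 11.
Expenditure moves from 9×21 = 189 to 11×11 = 121; change = -68.00.

-68.00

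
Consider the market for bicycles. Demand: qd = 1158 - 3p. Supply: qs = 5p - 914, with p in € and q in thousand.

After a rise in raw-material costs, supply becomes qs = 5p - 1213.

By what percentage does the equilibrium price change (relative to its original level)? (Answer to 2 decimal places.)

+14.43

Before the shock: 1158 - 3p = 5p - 914 ⇒ 2072 = 8p ⇒ p = 259, q = 381.
After the shift, demand is qd = 1158 - 3p and supply is qs = 5p - 1213.
Equate the new curves: 1158 - 3p = 5p - 1213, giving 2371 = 8p, p = 296.375, q = 268.875.
%Δp = (296.375 − 259) / 259 × 100 = +14.43%.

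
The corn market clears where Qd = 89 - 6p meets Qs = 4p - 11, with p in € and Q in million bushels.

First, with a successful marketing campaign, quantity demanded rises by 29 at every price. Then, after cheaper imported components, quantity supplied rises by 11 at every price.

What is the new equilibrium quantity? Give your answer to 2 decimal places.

Solve the original market: 89 - 6p = 4p - 11, hence p = 10 and Q = 29.
With the change applied: demand Qd = 118 - 6p, supply Qs = 4p.
New equilibrium: 118 - 6p = 4p ⇒ 118 = 10p ⇒ p = 11.8, Q = 47.2.

47.20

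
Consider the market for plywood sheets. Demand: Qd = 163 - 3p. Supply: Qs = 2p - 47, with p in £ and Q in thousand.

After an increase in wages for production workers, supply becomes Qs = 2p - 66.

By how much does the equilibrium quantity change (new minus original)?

Original equilibrium: 163 - 3p = 2p - 47 gives 210 = 5p, so p = 42 and Q = 37.
The shock moves the curves to Qd = 163 - 3p and Qs = 2p - 66.
Clearing the new market: 163 - 3p = 2p - 66, so p = 45.8 and Q = 25.6.
ΔQ = 25.6 − 37 = -11.4.

-11.4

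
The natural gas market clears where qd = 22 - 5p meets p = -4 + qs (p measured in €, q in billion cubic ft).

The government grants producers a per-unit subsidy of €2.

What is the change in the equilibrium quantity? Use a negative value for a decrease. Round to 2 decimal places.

Initially, 22 - 5p = p + 4, so 18 = 6p and p = 3, q = 7.
Since sellers receive the price plus the subsidy, the effective supply curve becomes qs = p + 6.
New equilibrium: 22 - 5p = p + 6 ⇒ 16 = 6p ⇒ p = 8/3 ≈ 2.6667, q = 26/3 ≈ 8.6667.
Δq = 8.6667 − 7 = +1.67.

+1.67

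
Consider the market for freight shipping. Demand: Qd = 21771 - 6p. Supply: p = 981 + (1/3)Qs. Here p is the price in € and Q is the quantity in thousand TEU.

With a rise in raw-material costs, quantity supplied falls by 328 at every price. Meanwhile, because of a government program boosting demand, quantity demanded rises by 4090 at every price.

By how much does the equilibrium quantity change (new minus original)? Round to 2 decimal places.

+1144.67

Solve the original market: 21771 - 6p = 3p - 2943, hence p = 2746 and Q = 5295.
The new curves are Qd = 25861 - 6p (demand) and Qs = 3p - 3271 (supply).
New equilibrium: 25861 - 6p = 3p - 3271 ⇒ 29132 = 9p ⇒ p = 29132/9 ≈ 3236.8889, Q = 19319/3 ≈ 6439.6667.
ΔQ = 6439.6667 − 5295 = +1144.67.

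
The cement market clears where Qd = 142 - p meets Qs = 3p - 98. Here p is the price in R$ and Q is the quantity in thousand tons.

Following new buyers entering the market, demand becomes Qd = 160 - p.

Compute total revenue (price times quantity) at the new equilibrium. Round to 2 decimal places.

6159.75

Original equilibrium: 142 - p = 3p - 98 gives 240 = 4p, so p = 60 and Q = 82.
The new curves are Qd = 160 - p (demand) and Qs = 3p - 98 (supply).
Clearing the new market: 160 - p = 3p - 98, so p = 64.5 and Q = 95.5.
New expenditure = 64.5 × 95.5 = 6159.75.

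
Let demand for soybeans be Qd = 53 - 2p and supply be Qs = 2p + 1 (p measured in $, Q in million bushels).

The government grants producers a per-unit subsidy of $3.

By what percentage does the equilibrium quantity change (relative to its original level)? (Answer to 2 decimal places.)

Solve the original market: 53 - 2p = 2p + 1, hence p = 13 and Q = 27.
Since sellers receive the price plus the subsidy, the effective supply curve becomes Qs = 2p + 7.
Equate the new curves: 53 - 2p = 2p + 7, giving 46 = 4p, p = 11.5, Q = 30.
%ΔQ = (30 − 27) / 27 × 100 = +11.11%.

+11.11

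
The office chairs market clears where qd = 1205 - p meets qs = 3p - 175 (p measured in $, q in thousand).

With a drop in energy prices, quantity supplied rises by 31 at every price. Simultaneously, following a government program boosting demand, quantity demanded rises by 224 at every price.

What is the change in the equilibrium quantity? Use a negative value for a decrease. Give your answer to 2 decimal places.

Solve the original market: 1205 - p = 3p - 175, hence p = 345 and q = 860.
The shock moves the curves to qd = 1429 - p and qs = 3p - 144.
Equate the new curves: 1429 - p = 3p - 144, giving 1573 = 4p, p = 393.25, q = 1035.75.
Δq = 1035.75 − 860 = +175.75.

+175.75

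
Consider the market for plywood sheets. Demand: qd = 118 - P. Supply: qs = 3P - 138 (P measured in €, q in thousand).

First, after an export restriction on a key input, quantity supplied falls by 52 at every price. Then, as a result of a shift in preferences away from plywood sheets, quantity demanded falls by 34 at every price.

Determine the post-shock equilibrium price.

68.5

Solve the original market: 118 - P = 3P - 138, hence P = 64 and q = 54.
The shock moves the curves to qd = 84 - P and qs = 3P - 190.
New equilibrium: 84 - P = 3P - 190 ⇒ 274 = 4P ⇒ P = 68.5, q = 15.5.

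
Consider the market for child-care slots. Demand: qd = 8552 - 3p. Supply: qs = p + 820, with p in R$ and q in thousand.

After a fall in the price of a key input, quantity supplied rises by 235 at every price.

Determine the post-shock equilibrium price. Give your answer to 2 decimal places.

1874.25

Before the shock: 8552 - 3p = p + 820 ⇒ 7732 = 4p ⇒ p = 1933, q = 2753.
With the change applied: demand qd = 8552 - 3p, supply qs = p + 1055.
Equate the new curves: 8552 - 3p = p + 1055, giving 7497 = 4p, p = 1874.25, q = 2929.25.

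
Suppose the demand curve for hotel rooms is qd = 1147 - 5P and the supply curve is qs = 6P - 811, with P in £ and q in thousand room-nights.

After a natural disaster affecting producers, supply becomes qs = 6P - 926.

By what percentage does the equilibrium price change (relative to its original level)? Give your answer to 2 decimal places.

Before the shock: 1147 - 5P = 6P - 811 ⇒ 1958 = 11P ⇒ P = 178, q = 257.
The new curves are qd = 1147 - 5P (demand) and qs = 6P - 926 (supply).
Setting them equal: 1147 - 5P = 6P - 926 → 2073 = 11P, so P = 2073/11 ≈ 188.4545 and q = 2252/11 ≈ 204.7273.
%ΔP = (188.4545 − 178) / 178 × 100 = +5.87%.

+5.87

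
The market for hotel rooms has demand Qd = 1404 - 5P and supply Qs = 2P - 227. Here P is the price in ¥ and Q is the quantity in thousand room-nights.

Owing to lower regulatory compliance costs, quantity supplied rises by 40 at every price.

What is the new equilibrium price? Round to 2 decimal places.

Initially, 1404 - 5P = 2P - 227, so 1631 = 7P and P = 233, Q = 239.
The shock moves the curves to Qd = 1404 - 5P and Qs = 2P - 187.
Clearing the new market: 1404 - 5P = 2P - 187, so P = 1591/7 ≈ 227.2857 and Q = 1873/7 ≈ 267.5714.

227.29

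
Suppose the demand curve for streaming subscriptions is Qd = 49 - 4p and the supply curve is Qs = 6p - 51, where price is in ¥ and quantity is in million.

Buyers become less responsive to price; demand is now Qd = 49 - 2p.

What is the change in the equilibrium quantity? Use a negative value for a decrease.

Solve the original market: 49 - 4p = 6p - 51, hence p = 10 and Q = 9.
The shock moves the curves to Qd = 49 - 2p and Qs = 6p - 51.
New equilibrium: 49 - 2p = 6p - 51 ⇒ 100 = 8p ⇒ p = 12.5, Q = 24.
ΔQ = 24 − 9 = +15.

+15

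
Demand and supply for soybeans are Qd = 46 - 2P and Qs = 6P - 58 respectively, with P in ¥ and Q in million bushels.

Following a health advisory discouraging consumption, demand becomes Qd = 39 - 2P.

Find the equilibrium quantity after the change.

14.75

Original equilibrium: 46 - 2P = 6P - 58 gives 104 = 8P, so P = 13 and Q = 20.
The shock moves the curves to Qd = 39 - 2P and Qs = 6P - 58.
Equate the new curves: 39 - 2P = 6P - 58, giving 97 = 8P, P = 12.125, Q = 14.75.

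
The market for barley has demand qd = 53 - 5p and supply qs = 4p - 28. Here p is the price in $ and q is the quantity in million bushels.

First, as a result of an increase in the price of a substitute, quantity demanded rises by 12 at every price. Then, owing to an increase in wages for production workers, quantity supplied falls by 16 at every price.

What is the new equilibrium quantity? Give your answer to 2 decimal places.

Before the shock: 53 - 5p = 4p - 28 ⇒ 81 = 9p ⇒ p = 9, q = 8.
With the change applied: demand qd = 65 - 5p, supply qs = 4p - 44.
Equate the new curves: 65 - 5p = 4p - 44, giving 109 = 9p, p = 109/9 ≈ 12.1111, q = 40/9 ≈ 4.4444.

4.44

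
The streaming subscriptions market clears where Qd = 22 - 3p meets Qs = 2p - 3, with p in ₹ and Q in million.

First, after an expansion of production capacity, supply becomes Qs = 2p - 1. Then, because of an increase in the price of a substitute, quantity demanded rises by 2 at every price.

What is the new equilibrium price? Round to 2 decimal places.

Before the shock: 22 - 3p = 2p - 3 ⇒ 25 = 5p ⇒ p = 5, Q = 7.
After the shift, demand is Qd = 24 - 3p and supply is Qs = 2p - 1.
Equate the new curves: 24 - 3p = 2p - 1, giving 25 = 5p, p = 5, Q = 9.

5.00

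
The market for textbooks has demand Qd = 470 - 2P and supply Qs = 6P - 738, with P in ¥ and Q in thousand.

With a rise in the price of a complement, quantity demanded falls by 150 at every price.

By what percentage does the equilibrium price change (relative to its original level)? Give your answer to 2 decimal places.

Original equilibrium: 470 - 2P = 6P - 738 gives 1208 = 8P, so P = 151 and Q = 168.
After the shift, demand is Qd = 320 - 2P and supply is Qs = 6P - 738.
New equilibrium: 320 - 2P = 6P - 738 ⇒ 1058 = 8P ⇒ P = 132.25, Q = 55.5.
%ΔP = (132.25 − 151) / 151 × 100 = -12.42%.

-12.42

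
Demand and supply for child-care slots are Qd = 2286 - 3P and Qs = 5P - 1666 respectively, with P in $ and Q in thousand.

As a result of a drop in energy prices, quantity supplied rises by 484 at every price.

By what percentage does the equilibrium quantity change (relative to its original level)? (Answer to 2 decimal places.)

Initially, 2286 - 3P = 5P - 1666, so 3952 = 8P and P = 494, Q = 804.
After the shift, demand is Qd = 2286 - 3P and supply is Qs = 5P - 1182.
New equilibrium: 2286 - 3P = 5P - 1182 ⇒ 3468 = 8P ⇒ P = 433.5, Q = 985.5.
%ΔQ = (985.5 − 804) / 804 × 100 = +22.57%.

+22.57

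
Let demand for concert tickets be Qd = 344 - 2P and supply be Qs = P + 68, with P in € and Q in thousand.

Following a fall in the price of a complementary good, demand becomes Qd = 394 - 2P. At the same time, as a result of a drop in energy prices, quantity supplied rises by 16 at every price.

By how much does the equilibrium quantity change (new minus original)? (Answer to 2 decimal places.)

+27.33

Before the shock: 344 - 2P = P + 68 ⇒ 276 = 3P ⇒ P = 92, Q = 160.
The shock moves the curves to Qd = 394 - 2P and Qs = P + 84.
Setting them equal: 394 - 2P = P + 84 → 310 = 3P, so P = 310/3 ≈ 103.3333 and Q = 562/3 ≈ 187.3333.
ΔQ = 187.3333 − 160 = +27.33.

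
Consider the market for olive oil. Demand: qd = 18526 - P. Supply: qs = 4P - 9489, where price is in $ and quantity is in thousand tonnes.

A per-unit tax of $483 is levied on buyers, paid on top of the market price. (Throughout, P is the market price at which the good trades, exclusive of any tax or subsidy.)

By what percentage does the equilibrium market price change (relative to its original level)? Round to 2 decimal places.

-1.72

Original equilibrium: 18526 - P = 4P - 9489 gives 28015 = 5P, so P = 5603 and q = 12923.
Since buyers pay the price plus the tax, the effective demand curve becomes qd = 18043 - P.
Clearing the new market: 18043 - P = 4P - 9489, so P = 5506.4 and q = 12536.6.
%ΔP = (5506.4 − 5603) / 5603 × 100 = -1.72%.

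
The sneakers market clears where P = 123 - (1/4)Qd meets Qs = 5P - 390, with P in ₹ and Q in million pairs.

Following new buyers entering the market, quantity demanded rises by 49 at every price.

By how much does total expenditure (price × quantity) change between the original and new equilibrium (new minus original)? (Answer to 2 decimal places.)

+3360.43

Original equilibrium: 492 - 4P = 5P - 390 gives 882 = 9P, so P = 98 and Q = 100.
With the change applied: demand Qd = 541 - 4P, supply Qs = 5P - 390.
New equilibrium: 541 - 4P = 5P - 390 ⇒ 931 = 9P ⇒ P = 931/9 ≈ 103.4444, Q = 1145/9 ≈ 127.2222.
Expenditure moves from 98×100 = 9800 to 103.4444×127.2222 = 13160.4321; change = +3360.43.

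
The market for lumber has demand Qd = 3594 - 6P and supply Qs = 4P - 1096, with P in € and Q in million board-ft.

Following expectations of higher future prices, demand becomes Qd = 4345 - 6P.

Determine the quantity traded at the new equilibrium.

1080.4

Original equilibrium: 3594 - 6P = 4P - 1096 gives 4690 = 10P, so P = 469 and Q = 780.
The shock moves the curves to Qd = 4345 - 6P and Qs = 4P - 1096.
New equilibrium: 4345 - 6P = 4P - 1096 ⇒ 5441 = 10P ⇒ P = 544.1, Q = 1080.4.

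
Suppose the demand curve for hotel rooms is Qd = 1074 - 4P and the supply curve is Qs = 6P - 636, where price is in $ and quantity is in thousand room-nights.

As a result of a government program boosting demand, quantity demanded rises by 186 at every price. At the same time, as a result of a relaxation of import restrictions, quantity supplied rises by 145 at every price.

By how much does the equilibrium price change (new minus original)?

+4.1

Solve the original market: 1074 - 4P = 6P - 636, hence P = 171 and Q = 390.
The shock moves the curves to Qd = 1260 - 4P and Qs = 6P - 491.
New equilibrium: 1260 - 4P = 6P - 491 ⇒ 1751 = 10P ⇒ P = 175.1, Q = 559.6.
ΔP = 175.1 − 171 = +4.1.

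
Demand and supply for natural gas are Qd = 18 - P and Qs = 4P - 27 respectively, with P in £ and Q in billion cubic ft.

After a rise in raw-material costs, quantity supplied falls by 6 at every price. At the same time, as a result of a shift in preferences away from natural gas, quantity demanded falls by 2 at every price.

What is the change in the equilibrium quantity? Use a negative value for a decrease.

Solve the original market: 18 - P = 4P - 27, hence P = 9 and Q = 9.
With the change applied: demand Qd = 16 - P, supply Qs = 4P - 33.
Equate the new curves: 16 - P = 4P - 33, giving 49 = 5P, P = 9.8, Q = 6.2.
ΔQ = 6.2 − 9 = -2.8.

-2.8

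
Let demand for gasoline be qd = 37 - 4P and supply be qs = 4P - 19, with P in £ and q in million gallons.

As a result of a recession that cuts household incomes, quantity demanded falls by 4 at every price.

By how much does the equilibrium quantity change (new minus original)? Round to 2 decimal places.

Initially, 37 - 4P = 4P - 19, so 56 = 8P and P = 7, q = 9.
After the shift, demand is qd = 33 - 4P and supply is qs = 4P - 19.
Clearing the new market: 33 - 4P = 4P - 19, so P = 6.5 and q = 7.
Δq = 7 − 9 = -2.00.

-2.00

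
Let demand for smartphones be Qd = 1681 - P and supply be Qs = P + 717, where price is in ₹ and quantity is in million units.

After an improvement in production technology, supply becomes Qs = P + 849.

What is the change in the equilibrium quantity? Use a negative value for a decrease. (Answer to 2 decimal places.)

+66.00

Solve the original market: 1681 - P = P + 717, hence P = 482 and Q = 1199.
With the change applied: demand Qd = 1681 - P, supply Qs = P + 849.
Clearing the new market: 1681 - P = P + 849, so P = 416 and Q = 1265.
ΔQ = 1265 − 1199 = +66.00.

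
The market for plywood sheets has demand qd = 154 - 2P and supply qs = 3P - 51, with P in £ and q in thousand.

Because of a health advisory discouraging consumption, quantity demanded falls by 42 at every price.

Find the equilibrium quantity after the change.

Original equilibrium: 154 - 2P = 3P - 51 gives 205 = 5P, so P = 41 and q = 72.
With the change applied: demand qd = 112 - 2P, supply qs = 3P - 51.
Clearing the new market: 112 - 2P = 3P - 51, so P = 32.6 and q = 46.8.

46.8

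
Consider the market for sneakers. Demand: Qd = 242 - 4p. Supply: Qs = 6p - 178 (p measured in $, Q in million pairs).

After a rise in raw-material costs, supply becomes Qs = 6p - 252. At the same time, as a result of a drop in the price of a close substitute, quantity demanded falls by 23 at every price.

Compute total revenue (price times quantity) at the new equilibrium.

Original equilibrium: 242 - 4p = 6p - 178 gives 420 = 10p, so p = 42 and Q = 74.
With the change applied: demand Qd = 219 - 4p, supply Qs = 6p - 252.
Clearing the new market: 219 - 4p = 6p - 252, so p = 47.1 and Q = 30.6.
New expenditure = 47.1 × 30.6 = 1441.26.

1441.26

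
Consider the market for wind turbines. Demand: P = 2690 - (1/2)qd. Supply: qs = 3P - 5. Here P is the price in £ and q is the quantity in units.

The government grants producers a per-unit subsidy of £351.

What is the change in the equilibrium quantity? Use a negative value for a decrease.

Solve the original market: 5380 - 2P = 3P - 5, hence P = 1077 and q = 3226.
Since sellers receive the price plus the subsidy, the effective supply curve becomes qs = 3P + 1048.
Clearing the new market: 5380 - 2P = 3P + 1048, so P = 866.4 and q = 3647.2.
Δq = 3647.2 − 3226 = +421.2.

+421.2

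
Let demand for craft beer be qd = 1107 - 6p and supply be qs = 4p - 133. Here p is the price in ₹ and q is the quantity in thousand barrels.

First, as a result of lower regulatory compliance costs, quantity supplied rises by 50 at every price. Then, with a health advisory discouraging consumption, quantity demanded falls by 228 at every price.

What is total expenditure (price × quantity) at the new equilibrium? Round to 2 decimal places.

29033.16

Before the shock: 1107 - 6p = 4p - 133 ⇒ 1240 = 10p ⇒ p = 124, q = 363.
The new curves are qd = 879 - 6p (demand) and qs = 4p - 83 (supply).
Setting them equal: 879 - 6p = 4p - 83 → 962 = 10p, so p = 96.2 and q = 301.8.
New expenditure = 96.2 × 301.8 = 29033.16.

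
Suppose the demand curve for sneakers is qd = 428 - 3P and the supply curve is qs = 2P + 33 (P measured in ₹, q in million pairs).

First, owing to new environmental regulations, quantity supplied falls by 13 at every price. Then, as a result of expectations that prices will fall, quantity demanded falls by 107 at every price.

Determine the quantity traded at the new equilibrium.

140.4

Solve the original market: 428 - 3P = 2P + 33, hence P = 79 and q = 191.
With the change applied: demand qd = 321 - 3P, supply qs = 2P + 20.
Setting them equal: 321 - 3P = 2P + 20 → 301 = 5P, so P = 60.2 and q = 140.4.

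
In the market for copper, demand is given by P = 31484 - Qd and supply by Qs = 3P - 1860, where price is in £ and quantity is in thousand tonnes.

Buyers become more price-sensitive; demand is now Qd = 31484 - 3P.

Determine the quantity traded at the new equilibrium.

14812

Initially, 31484 - P = 3P - 1860, so 33344 = 4P and P = 8336, Q = 23148.
The new curves are Qd = 31484 - 3P (demand) and Qs = 3P - 1860 (supply).
New equilibrium: 31484 - 3P = 3P - 1860 ⇒ 33344 = 6P ⇒ P = 16672/3 ≈ 5557.3333, Q = 14812.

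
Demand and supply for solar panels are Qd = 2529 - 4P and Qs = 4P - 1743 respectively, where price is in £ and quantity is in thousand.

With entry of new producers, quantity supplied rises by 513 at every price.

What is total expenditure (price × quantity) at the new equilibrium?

305183.8125

Before the shock: 2529 - 4P = 4P - 1743 ⇒ 4272 = 8P ⇒ P = 534, Q = 393.
The shock moves the curves to Qd = 2529 - 4P and Qs = 4P - 1230.
Setting them equal: 2529 - 4P = 4P - 1230 → 3759 = 8P, so P = 469.875 and Q = 649.5.
New expenditure = 469.875 × 649.5 = 305183.8125.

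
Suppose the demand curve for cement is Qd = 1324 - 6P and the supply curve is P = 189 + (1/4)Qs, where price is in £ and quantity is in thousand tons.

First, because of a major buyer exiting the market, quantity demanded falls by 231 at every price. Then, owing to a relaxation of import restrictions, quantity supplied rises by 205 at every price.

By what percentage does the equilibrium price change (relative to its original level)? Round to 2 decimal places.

Original equilibrium: 1324 - 6P = 4P - 756 gives 2080 = 10P, so P = 208 and Q = 76.
The new curves are Qd = 1093 - 6P (demand) and Qs = 4P - 551 (supply).
Equate the new curves: 1093 - 6P = 4P - 551, giving 1644 = 10P, P = 164.4, Q = 106.6.
%ΔP = (164.4 − 208) / 208 × 100 = -20.96%.

-20.96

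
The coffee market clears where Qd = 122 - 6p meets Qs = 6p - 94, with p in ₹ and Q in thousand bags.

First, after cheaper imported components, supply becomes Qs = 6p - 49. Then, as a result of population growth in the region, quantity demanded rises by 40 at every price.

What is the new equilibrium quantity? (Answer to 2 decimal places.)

Before the shock: 122 - 6p = 6p - 94 ⇒ 216 = 12p ⇒ p = 18, Q = 14.
The new curves are Qd = 162 - 6p (demand) and Qs = 6p - 49 (supply).
Clearing the new market: 162 - 6p = 6p - 49, so p = 211/12 ≈ 17.5833 and Q = 56.5.

56.50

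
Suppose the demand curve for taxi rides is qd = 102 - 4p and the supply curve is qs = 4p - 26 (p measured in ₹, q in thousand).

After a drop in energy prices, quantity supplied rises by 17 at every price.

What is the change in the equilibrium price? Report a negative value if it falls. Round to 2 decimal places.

-2.13

Before the shock: 102 - 4p = 4p - 26 ⇒ 128 = 8p ⇒ p = 16, q = 38.
The new curves are qd = 102 - 4p (demand) and qs = 4p - 9 (supply).
Clearing the new market: 102 - 4p = 4p - 9, so p = 13.875 and q = 46.5.
Δp = 13.875 − 16 = -2.13.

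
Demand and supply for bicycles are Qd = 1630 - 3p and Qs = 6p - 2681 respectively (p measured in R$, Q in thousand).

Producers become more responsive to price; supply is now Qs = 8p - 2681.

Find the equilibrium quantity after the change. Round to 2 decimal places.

454.27

Before the shock: 1630 - 3p = 6p - 2681 ⇒ 4311 = 9p ⇒ p = 479, Q = 193.
After the shift, demand is Qd = 1630 - 3p and supply is Qs = 8p - 2681.
New equilibrium: 1630 - 3p = 8p - 2681 ⇒ 4311 = 11p ⇒ p = 4311/11 ≈ 391.9091, Q = 4997/11 ≈ 454.2727.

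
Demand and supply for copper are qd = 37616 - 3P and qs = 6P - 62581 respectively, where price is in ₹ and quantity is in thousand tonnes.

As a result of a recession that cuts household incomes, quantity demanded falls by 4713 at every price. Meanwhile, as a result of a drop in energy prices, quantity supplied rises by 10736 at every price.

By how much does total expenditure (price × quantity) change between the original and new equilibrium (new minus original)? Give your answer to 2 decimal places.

Original equilibrium: 37616 - 3P = 6P - 62581 gives 100197 = 9P, so P = 11133 and q = 4217.
The shock moves the curves to qd = 32903 - 3P and qs = 6P - 51845.
Setting them equal: 32903 - 3P = 6P - 51845 → 84748 = 9P, so P = 84748/9 ≈ 9416.4444 and q = 13961/3 ≈ 4653.6667.
Expenditure moves from 11133×4217 = 46947861 to 9416.4444×4653.6667 = 43820993.6296; change = -3126867.37.

-3126867.37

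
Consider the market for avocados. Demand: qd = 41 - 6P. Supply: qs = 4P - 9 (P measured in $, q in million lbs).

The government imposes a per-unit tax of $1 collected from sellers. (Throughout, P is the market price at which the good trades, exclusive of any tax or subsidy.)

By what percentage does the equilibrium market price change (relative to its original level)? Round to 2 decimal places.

Original equilibrium: 41 - 6P = 4P - 9 gives 50 = 10P, so P = 5 and q = 11.
Since sellers keep the price net of the tax, the effective supply curve becomes qs = 4P - 13.
New equilibrium: 41 - 6P = 4P - 13 ⇒ 54 = 10P ⇒ P = 5.4, q = 8.6.
%ΔP = (5.4 − 5) / 5 × 100 = +8.00%.

+8.00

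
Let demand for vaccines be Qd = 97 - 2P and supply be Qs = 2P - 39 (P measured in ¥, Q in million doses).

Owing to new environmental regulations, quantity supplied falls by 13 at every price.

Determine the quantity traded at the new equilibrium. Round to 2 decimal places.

22.50

Solve the original market: 97 - 2P = 2P - 39, hence P = 34 and Q = 29.
With the change applied: demand Qd = 97 - 2P, supply Qs = 2P - 52.
Equate the new curves: 97 - 2P = 2P - 52, giving 149 = 4P, P = 37.25, Q = 22.5.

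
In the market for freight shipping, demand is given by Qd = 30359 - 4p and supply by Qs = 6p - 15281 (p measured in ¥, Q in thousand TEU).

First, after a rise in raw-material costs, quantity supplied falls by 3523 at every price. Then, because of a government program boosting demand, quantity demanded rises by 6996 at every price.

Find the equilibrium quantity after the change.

14891.4

Original equilibrium: 30359 - 4p = 6p - 15281 gives 45640 = 10p, so p = 4564 and Q = 12103.
With the change applied: demand Qd = 37355 - 4p, supply Qs = 6p - 18804.
Equate the new curves: 37355 - 4p = 6p - 18804, giving 56159 = 10p, p = 5615.9, Q = 14891.4.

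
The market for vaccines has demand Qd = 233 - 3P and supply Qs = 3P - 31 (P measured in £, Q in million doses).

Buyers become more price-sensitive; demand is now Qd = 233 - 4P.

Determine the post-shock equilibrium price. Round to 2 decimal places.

Solve the original market: 233 - 3P = 3P - 31, hence P = 44 and Q = 101.
The new curves are Qd = 233 - 4P (demand) and Qs = 3P - 31 (supply).
Clearing the new market: 233 - 4P = 3P - 31, so P = 264/7 ≈ 37.7143 and Q = 575/7 ≈ 82.1429.

37.71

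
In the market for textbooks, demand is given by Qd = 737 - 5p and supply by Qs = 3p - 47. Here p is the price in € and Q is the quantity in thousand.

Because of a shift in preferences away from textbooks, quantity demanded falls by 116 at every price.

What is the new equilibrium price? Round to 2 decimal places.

83.50

Original equilibrium: 737 - 5p = 3p - 47 gives 784 = 8p, so p = 98 and Q = 247.
After the shift, demand is Qd = 621 - 5p and supply is Qs = 3p - 47.
Clearing the new market: 621 - 5p = 3p - 47, so p = 83.5 and Q = 203.5.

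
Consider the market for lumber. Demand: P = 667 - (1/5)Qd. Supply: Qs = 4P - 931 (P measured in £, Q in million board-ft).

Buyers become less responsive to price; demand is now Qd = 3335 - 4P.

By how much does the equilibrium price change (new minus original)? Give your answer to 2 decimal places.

+59.25

Original equilibrium: 3335 - 5P = 4P - 931 gives 4266 = 9P, so P = 474 and Q = 965.
After the shift, demand is Qd = 3335 - 4P and supply is Qs = 4P - 931.
New equilibrium: 3335 - 4P = 4P - 931 ⇒ 4266 = 8P ⇒ P = 533.25, Q = 1202.
ΔP = 533.25 − 474 = +59.25.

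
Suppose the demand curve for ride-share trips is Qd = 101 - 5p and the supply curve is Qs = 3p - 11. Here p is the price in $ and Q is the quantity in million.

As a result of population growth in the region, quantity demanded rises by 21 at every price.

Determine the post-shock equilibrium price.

16.625

Solve the original market: 101 - 5p = 3p - 11, hence p = 14 and Q = 31.
With the change applied: demand Qd = 122 - 5p, supply Qs = 3p - 11.
New equilibrium: 122 - 5p = 3p - 11 ⇒ 133 = 8p ⇒ p = 16.625, Q = 38.875.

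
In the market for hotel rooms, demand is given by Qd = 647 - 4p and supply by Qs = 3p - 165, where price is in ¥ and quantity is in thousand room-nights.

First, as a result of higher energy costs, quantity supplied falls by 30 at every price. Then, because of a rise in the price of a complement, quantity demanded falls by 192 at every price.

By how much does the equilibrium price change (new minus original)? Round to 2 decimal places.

Initially, 647 - 4p = 3p - 165, so 812 = 7p and p = 116, Q = 183.
The new curves are Qd = 455 - 4p (demand) and Qs = 3p - 195 (supply).
New equilibrium: 455 - 4p = 3p - 195 ⇒ 650 = 7p ⇒ p = 650/7 ≈ 92.8571, Q = 585/7 ≈ 83.5714.
Δp = 92.8571 − 116 = -23.14.

-23.14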